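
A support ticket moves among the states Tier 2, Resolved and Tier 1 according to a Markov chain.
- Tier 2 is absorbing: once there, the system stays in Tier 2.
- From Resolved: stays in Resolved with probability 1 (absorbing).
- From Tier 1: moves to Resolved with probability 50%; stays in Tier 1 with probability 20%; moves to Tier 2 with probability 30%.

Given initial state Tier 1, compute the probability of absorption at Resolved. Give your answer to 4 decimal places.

Let h(s) be the probability of absorption at Resolved starting from transient state s. Then h(Resolved) = 1 and h(Tier 2) = 0. By first-step analysis:
h(Tier 1) = 0.3·0 + 0.5·1 + 0.2·h(Tier 1)
Solving: h(Tier 1) = 0.6250.
Starting from Tier 1, the probability is 0.6250.

0.6250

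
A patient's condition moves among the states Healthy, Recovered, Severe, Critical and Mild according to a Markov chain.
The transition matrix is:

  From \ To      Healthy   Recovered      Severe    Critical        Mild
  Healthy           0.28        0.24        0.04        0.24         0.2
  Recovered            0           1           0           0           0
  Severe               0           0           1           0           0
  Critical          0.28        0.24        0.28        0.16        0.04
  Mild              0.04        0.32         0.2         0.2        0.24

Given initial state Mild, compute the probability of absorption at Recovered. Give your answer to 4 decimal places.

Let h(s) be the probability of absorption at Recovered starting from transient state s. Then h(Recovered) = 1 and h(Severe) = 0. By first-step analysis:
h(Healthy) = 0.28·h(Healthy) + 0.24·1 + 0.04·0 + 0.24·h(Critical) + 0.2·h(Mild)
h(Critical) = 0.28·h(Healthy) + 0.24·1 + 0.28·0 + 0.16·h(Critical) + 0.04·h(Mild)
h(Mild) = 0.04·h(Healthy) + 0.32·1 + 0.2·0 + 0.2·h(Critical) + 0.24·h(Mild)
Solving: h(Healthy) = 0.6801, h(Critical) = 0.5409, h(Mild) = 0.5992.
Starting from Mild, the probability is 0.5992.

0.5992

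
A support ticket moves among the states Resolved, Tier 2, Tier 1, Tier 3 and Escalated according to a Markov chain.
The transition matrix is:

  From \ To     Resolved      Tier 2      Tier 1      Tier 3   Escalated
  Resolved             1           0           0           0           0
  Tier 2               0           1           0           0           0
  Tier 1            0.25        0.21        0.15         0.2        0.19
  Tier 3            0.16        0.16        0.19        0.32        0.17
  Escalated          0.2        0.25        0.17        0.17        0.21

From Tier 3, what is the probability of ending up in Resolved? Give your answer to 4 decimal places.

0.4975

Let h(s) be the probability of absorption at Resolved starting from transient state s. Then h(Resolved) = 1 and h(Tier 2) = 0. By first-step analysis:
h(Tier 1) = 0.25·1 + 0.21·0 + 0.15·h(Tier 1) + 0.2·h(Tier 3) + 0.19·h(Escalated)
h(Tier 3) = 0.16·1 + 0.16·0 + 0.19·h(Tier 1) + 0.32·h(Tier 3) + 0.17·h(Escalated)
h(Escalated) = 0.2·1 + 0.25·0 + 0.17·h(Tier 1) + 0.17·h(Tier 3) + 0.21·h(Escalated)
Solving: h(Tier 1) = 0.5165, h(Tier 3) = 0.4975, h(Escalated) = 0.4714.
Starting from Tier 3, the probability is 0.4975.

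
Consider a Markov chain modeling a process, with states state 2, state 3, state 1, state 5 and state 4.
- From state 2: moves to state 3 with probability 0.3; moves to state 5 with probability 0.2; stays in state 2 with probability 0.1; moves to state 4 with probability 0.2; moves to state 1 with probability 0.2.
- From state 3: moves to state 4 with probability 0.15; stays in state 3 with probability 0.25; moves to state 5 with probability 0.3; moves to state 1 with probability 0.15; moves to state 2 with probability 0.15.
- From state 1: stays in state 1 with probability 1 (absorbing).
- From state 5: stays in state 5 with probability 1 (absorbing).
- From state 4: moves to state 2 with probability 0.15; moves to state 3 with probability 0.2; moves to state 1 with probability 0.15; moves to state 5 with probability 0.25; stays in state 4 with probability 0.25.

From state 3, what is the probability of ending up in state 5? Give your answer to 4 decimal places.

0.6380

Let h(s) be the probability of absorption at state 5 starting from transient state s. Then h(state 5) = 1 and h(state 1) = 0. By first-step analysis:
h(state 2) = 0.1·h(state 2) + 0.3·h(state 3) + 0.2·0 + 0.2·1 + 0.2·h(state 4)
h(state 3) = 0.15·h(state 2) + 0.25·h(state 3) + 0.15·0 + 0.3·1 + 0.15·h(state 4)
h(state 4) = 0.15·h(state 2) + 0.2·h(state 3) + 0.15·0 + 0.25·1 + 0.25·h(state 4)
Solving: h(state 2) = 0.5722, h(state 3) = 0.6380, h(state 4) = 0.6179.
Starting from state 3, the probability is 0.6380.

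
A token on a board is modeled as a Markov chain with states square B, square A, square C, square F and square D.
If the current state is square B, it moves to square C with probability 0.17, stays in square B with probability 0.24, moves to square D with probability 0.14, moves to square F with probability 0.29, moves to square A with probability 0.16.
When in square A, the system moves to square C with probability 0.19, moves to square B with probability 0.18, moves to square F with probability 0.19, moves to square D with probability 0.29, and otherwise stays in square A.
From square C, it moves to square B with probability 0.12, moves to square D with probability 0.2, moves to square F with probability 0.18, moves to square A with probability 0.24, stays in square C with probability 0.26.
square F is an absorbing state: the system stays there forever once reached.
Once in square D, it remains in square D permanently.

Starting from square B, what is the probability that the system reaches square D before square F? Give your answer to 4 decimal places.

0.4135

Let h(s) be the probability of absorption at square D starting from transient state s. Then h(square D) = 1 and h(square F) = 0. By first-step analysis:
h(square B) = 0.24·h(square B) + 0.16·h(square A) + 0.17·h(square C) + 0.29·0 + 0.14·1
h(square A) = 0.18·h(square B) + 0.15·h(square A) + 0.19·h(square C) + 0.19·0 + 0.29·1
h(square C) = 0.12·h(square B) + 0.24·h(square A) + 0.26·h(square C) + 0.18·0 + 0.2·1
Solving: h(square B) = 0.4135, h(square A) = 0.5436, h(square C) = 0.5136.
Starting from square B, the probability is 0.4135.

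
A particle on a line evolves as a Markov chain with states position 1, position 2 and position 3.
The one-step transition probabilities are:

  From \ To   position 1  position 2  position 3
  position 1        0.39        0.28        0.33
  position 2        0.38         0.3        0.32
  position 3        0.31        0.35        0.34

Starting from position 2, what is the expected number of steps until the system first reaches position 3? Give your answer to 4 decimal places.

Let t(s) be the expected number of steps to first reach position 3 from state s, with t(position 3) = 0. Conditioning on the first step:
t(position 1) = 1 + 0.39·t(position 1) + 0.28·t(position 2)
t(position 2) = 1 + 0.38·t(position 1) + 0.3·t(position 2)
Solving: t(position 1) = 3.0568, t(position 2) = 3.0880.
Expected steps from position 2 to position 3: 3.0880.

3.0880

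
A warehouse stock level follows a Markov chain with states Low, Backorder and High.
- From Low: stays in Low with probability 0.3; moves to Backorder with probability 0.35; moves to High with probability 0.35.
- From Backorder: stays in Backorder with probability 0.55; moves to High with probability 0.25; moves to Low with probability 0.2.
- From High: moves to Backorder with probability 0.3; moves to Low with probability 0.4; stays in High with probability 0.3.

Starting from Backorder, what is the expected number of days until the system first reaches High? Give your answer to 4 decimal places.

Let t(s) be the expected number of days to first reach High from state s, with t(High) = 0. Conditioning on the first day:
t(Low) = 1 + 0.3·t(Low) + 0.35·t(Backorder)
t(Backorder) = 1 + 0.2·t(Low) + 0.55·t(Backorder)
Solving: t(Low) = 3.2653, t(Backorder) = 3.6735.
Expected days from Backorder to High: 3.6735.

3.6735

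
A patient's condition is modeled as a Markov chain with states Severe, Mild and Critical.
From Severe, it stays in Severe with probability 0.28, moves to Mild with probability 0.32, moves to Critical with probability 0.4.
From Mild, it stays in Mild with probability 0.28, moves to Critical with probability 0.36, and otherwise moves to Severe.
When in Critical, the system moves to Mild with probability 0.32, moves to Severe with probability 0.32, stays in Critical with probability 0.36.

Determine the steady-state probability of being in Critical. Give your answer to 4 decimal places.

0.3728

Let the stationary distribution be π with π = πP and π_1 + π_2 + π_3 = 1.
π_1 = 0.28·π_1 + 0.36·π_2 + 0.32·π_3
π_2 = 0.32·π_1 + 0.28·π_2 + 0.32·π_3
Solving with the normalization constraint gives π = (0.3195, 0.3077, 0.3728).
So the stationary probability of Critical is 0.3728.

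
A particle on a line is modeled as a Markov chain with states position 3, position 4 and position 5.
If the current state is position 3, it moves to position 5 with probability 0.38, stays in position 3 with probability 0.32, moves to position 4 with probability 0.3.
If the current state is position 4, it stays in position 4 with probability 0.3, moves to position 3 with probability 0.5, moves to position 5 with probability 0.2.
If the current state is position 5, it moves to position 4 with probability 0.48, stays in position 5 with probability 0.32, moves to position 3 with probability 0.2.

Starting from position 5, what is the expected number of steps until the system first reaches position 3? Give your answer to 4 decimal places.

Let t(s) be the expected number of steps to first reach position 3 from state s, with t(position 3) = 0. Conditioning on the first step:
t(position 4) = 1 + 0.3·t(position 4) + 0.2·t(position 5)
t(position 5) = 1 + 0.48·t(position 4) + 0.32·t(position 5)
Solving: t(position 4) = 2.3158, t(position 5) = 3.1053.
Expected steps from position 5 to position 3: 3.1053.

3.1053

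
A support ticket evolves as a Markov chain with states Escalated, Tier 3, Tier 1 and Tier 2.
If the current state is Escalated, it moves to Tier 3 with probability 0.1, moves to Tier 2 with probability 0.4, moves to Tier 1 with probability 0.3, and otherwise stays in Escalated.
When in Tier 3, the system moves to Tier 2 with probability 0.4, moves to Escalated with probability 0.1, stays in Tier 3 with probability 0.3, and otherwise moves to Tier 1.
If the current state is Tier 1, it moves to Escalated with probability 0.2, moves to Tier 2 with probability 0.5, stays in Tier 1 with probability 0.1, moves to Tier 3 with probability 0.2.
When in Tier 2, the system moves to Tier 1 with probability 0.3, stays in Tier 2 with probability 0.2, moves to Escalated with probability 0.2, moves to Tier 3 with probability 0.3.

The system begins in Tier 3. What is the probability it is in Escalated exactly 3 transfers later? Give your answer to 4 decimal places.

Propagate the distribution vector 3 transfers from Tier 3.
After 0 transfers: (0.0000, 1.0000, 0.0000, 0.0000)
After 1 transfer: (0.1000, 0.3000, 0.2000, 0.4000)
After 2 transfers: (0.1700, 0.2600, 0.2300, 0.3400)
After 3 transfers: (0.1740, 0.2430, 0.2280, 0.3550)
P(in Escalated after 3 transfers) = 0.1740

0.1740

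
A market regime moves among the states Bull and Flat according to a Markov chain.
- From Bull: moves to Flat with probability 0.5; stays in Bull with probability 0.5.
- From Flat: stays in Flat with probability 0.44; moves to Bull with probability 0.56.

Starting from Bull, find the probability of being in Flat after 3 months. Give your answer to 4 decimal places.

0.4718

Propagate the distribution vector 3 months from Bull.
After 0 months: (1.0000, 0.0000)
After 1 month: (0.5000, 0.5000)
After 2 months: (0.5300, 0.4700)
After 3 months: (0.5282, 0.4718)
P(in Flat after 3 months) = 0.4718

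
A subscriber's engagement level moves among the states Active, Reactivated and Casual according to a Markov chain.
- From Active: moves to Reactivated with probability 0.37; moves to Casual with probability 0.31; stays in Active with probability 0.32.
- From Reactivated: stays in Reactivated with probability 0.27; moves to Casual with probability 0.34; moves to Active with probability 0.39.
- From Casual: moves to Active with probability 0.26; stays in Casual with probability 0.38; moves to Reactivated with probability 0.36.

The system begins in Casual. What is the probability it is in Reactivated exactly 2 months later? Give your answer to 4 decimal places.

Sum over the intermediate state after 1 month:
P = P(Casual→Active)·P(Active→Reactivated) + P(Casual→Reactivated)·P(Reactivated→Reactivated) + P(Casual→Casual)·P(Casual→Reactivated)
  = 0.26×0.37 + 0.36×0.27 + 0.38×0.36
  = 0.0962 + 0.0972 + 0.1368 = 0.3302

0.3302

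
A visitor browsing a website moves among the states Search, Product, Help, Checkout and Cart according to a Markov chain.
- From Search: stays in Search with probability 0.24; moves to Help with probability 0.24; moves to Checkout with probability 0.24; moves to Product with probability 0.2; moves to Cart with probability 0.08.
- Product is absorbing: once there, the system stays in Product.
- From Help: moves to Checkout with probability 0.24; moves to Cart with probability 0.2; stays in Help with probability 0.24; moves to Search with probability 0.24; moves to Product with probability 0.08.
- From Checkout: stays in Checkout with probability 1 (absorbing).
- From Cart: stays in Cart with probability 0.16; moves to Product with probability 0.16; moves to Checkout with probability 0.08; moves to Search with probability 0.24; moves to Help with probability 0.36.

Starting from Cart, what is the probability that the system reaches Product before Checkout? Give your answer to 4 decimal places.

Let h(s) be the probability of absorption at Product starting from transient state s. Then h(Product) = 1 and h(Checkout) = 0. By first-step analysis:
h(Search) = 0.24·h(Search) + 0.2·1 + 0.24·h(Help) + 0.24·0 + 0.08·h(Cart)
h(Help) = 0.24·h(Search) + 0.08·1 + 0.24·h(Help) + 0.24·0 + 0.2·h(Cart)
h(Cart) = 0.24·h(Search) + 0.16·1 + 0.36·h(Help) + 0.08·0 + 0.16·h(Cart)
Solving: h(Search) = 0.4272, h(Help) = 0.3634, h(Cart) = 0.4683.
Starting from Cart, the probability is 0.4683.

0.4683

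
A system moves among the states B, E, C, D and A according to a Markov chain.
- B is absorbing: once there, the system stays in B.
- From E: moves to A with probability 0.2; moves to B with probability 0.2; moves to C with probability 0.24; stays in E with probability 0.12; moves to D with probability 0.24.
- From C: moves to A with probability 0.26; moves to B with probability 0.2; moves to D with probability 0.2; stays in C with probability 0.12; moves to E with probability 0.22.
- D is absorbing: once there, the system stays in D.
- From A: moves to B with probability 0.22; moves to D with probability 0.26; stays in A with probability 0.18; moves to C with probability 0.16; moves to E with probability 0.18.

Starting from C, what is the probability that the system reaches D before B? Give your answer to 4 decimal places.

0.5198

Let h(s) be the probability of absorption at D starting from transient state s. Then h(D) = 1 and h(B) = 0. By first-step analysis:
h(E) = 0.2·0 + 0.12·h(E) + 0.24·h(C) + 0.24·1 + 0.2·h(A)
h(C) = 0.2·0 + 0.22·h(E) + 0.12·h(C) + 0.2·1 + 0.26·h(A)
h(A) = 0.22·0 + 0.18·h(E) + 0.16·h(C) + 0.26·1 + 0.18·h(A)
Solving: h(E) = 0.5364, h(C) = 0.5198, h(A) = 0.5362.
Starting from C, the probability is 0.5198.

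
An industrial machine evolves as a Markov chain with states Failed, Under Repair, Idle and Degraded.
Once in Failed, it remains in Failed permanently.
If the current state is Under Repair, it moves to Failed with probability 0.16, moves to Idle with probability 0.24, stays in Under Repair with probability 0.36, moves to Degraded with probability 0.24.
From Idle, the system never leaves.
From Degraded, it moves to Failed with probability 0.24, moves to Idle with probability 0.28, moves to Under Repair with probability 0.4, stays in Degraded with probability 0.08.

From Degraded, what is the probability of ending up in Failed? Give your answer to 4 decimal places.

Let h(s) be the probability of absorption at Failed starting from transient state s. Then h(Failed) = 1 and h(Idle) = 0. By first-step analysis:
h(Under Repair) = 0.16·1 + 0.36·h(Under Repair) + 0.24·0 + 0.24·h(Degraded)
h(Degraded) = 0.24·1 + 0.4·h(Under Repair) + 0.28·0 + 0.08·h(Degraded)
Solving: h(Under Repair) = 0.4156, h(Degraded) = 0.4416.
Starting from Degraded, the probability is 0.4416.

0.4416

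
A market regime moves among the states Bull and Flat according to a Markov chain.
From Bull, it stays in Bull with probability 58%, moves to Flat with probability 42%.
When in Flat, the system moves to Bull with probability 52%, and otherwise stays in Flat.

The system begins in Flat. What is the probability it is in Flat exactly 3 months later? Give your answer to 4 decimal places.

Propagate the distribution vector 3 months from Flat.
After 0 months: (0.0000, 1.0000)
After 1 month: (0.5200, 0.4800)
After 2 months: (0.5512, 0.4488)
After 3 months: (0.5531, 0.4469)
P(in Flat after 3 months) = 0.4469

0.4469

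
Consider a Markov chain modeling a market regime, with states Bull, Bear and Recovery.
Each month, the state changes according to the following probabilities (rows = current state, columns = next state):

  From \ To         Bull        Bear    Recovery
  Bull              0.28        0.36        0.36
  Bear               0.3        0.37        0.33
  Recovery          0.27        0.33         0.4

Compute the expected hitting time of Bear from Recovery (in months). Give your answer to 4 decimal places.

Let t(s) be the expected number of months to first reach Bear from state s, with t(Bear) = 0. Conditioning on the first month:
t(Bull) = 1 + 0.28·t(Bull) + 0.36·t(Recovery)
t(Recovery) = 1 + 0.27·t(Bull) + 0.4·t(Recovery)
Solving: t(Bull) = 2.8674, t(Recovery) = 2.9570.
Expected months from Recovery to Bear: 2.9570.

2.9570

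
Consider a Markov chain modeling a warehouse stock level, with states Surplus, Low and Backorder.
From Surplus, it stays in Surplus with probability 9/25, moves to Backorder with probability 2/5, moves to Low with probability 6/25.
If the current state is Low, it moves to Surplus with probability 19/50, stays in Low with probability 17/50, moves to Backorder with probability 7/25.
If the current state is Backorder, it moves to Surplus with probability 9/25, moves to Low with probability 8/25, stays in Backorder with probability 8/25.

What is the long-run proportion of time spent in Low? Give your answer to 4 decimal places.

Let the stationary distribution be π with π = πP and π_1 + π_2 + π_3 = 1.
π_1 = 0.36·π_1 + 0.38·π_2 + 0.36·π_3
π_2 = 0.24·π_1 + 0.34·π_2 + 0.32·π_3
Solving with the normalization constraint gives π = (0.3659, 0.2967, 0.3374).
So the stationary probability of Low is 0.2967.

0.2967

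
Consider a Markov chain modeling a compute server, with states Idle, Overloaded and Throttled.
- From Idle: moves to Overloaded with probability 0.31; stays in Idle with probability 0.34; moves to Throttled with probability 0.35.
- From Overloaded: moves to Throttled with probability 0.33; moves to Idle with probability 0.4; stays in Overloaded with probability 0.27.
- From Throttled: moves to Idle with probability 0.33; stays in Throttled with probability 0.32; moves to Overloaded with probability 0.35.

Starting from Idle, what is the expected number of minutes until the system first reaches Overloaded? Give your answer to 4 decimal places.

Let t(s) be the expected number of minutes to first reach Overloaded from state s, with t(Overloaded) = 0. Conditioning on the first minute:
t(Idle) = 1 + 0.34·t(Idle) + 0.35·t(Throttled)
t(Throttled) = 1 + 0.33·t(Idle) + 0.32·t(Throttled)
Solving: t(Idle) = 3.0903, t(Throttled) = 2.9703.
Expected minutes from Idle to Overloaded: 3.0903.

3.0903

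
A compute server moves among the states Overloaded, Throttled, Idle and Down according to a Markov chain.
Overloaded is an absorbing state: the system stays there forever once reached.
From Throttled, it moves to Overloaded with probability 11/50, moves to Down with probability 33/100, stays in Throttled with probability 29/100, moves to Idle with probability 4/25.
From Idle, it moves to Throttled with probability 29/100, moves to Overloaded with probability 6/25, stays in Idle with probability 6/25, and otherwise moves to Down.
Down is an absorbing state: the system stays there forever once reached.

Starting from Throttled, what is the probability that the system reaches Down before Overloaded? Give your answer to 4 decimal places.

Let h(s) be the probability of absorption at Down starting from transient state s. Then h(Down) = 1 and h(Overloaded) = 0. By first-step analysis:
h(Throttled) = 0.22·0 + 0.29·h(Throttled) + 0.16·h(Idle) + 0.33·1
h(Idle) = 0.24·0 + 0.29·h(Throttled) + 0.24·h(Idle) + 0.23·1
Solving: h(Throttled) = 0.5831, h(Idle) = 0.5251.
Starting from Throttled, the probability is 0.5831.

0.5831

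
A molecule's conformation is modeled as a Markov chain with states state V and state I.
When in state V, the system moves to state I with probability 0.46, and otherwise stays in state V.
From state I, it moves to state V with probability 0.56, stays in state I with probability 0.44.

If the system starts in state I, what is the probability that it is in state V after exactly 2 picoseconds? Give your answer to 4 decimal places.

Sum over the intermediate state after 1 picosecond:
P = P(state I→state V)·P(state V→state V) + P(state I→state I)·P(state I→state V)
  = 0.56×0.54 + 0.44×0.56
  = 0.3024 + 0.2464 = 0.5488

0.5488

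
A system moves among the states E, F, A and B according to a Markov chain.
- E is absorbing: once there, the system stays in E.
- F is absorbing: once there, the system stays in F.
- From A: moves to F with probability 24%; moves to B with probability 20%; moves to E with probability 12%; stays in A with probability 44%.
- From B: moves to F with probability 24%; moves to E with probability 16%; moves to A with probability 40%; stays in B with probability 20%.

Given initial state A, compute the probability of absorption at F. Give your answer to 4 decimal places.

Let h(s) be the probability of absorption at F starting from transient state s. Then h(F) = 1 and h(E) = 0. By first-step analysis:
h(A) = 0.12·0 + 0.24·1 + 0.44·h(A) + 0.2·h(B)
h(B) = 0.16·0 + 0.24·1 + 0.4·h(A) + 0.2·h(B)
Solving: h(A) = 0.6522, h(B) = 0.6261.
Starting from A, the probability is 0.6522.

0.6522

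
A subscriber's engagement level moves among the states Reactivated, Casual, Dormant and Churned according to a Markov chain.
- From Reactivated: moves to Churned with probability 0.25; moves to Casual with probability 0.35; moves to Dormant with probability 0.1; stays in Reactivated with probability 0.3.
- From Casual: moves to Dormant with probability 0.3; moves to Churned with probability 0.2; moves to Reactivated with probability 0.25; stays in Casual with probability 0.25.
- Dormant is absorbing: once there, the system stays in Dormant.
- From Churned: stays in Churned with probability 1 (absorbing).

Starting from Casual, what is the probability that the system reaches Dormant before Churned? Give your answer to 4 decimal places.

Let h(s) be the probability of absorption at Dormant starting from transient state s. Then h(Dormant) = 1 and h(Churned) = 0. By first-step analysis:
h(Reactivated) = 0.3·h(Reactivated) + 0.35·h(Casual) + 0.1·1 + 0.25·0
h(Casual) = 0.25·h(Reactivated) + 0.25·h(Casual) + 0.3·1 + 0.2·0
Solving: h(Reactivated) = 0.4114, h(Casual) = 0.5371.
Starting from Casual, the probability is 0.5371.

0.5371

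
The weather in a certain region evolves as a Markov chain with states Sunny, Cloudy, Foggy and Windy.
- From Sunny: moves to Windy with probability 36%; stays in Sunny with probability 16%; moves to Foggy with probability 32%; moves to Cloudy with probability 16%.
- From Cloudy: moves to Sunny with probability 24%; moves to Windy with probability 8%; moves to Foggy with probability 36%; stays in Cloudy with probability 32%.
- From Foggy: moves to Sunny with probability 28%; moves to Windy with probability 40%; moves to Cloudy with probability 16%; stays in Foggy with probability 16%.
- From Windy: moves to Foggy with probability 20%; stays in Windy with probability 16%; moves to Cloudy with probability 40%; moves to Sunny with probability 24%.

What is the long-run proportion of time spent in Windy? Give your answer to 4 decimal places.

Let the stationary distribution be π with π = πP and π_1 + π_2 + π_3 + π_4 = 1.
π_1 = 0.16·π_1 + 0.24·π_2 + 0.28·π_3 + 0.24·π_4
π_2 = 0.16·π_1 + 0.32·π_2 + 0.16·π_3 + 0.4·π_4
π_3 = 0.32·π_1 + 0.36·π_2 + 0.16·π_3 + 0.2·π_4
Solving with the normalization constraint gives π = (0.2318, 0.2612, 0.2592, 0.2477).
So the stationary probability of Windy is 0.2477.

0.2477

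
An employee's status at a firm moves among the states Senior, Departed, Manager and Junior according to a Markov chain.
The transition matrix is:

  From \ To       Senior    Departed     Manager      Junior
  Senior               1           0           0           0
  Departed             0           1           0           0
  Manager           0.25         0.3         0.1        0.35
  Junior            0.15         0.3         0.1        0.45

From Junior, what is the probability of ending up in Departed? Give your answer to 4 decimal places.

Let h(s) be the probability of absorption at Departed starting from transient state s. Then h(Departed) = 1 and h(Senior) = 0. By first-step analysis:
h(Manager) = 0.25·0 + 0.3·1 + 0.1·h(Manager) + 0.35·h(Junior)
h(Junior) = 0.15·0 + 0.3·1 + 0.1·h(Manager) + 0.45·h(Junior)
Solving: h(Manager) = 0.5870, h(Junior) = 0.6522.
Starting from Junior, the probability is 0.6522.

0.6522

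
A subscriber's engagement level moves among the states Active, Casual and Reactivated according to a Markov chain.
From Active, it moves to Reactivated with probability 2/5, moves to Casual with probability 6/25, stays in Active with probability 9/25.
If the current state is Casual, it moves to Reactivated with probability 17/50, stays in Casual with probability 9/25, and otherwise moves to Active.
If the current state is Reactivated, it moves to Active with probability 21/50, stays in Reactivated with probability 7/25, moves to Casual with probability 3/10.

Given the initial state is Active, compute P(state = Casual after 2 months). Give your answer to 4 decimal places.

Sum over the intermediate state after 1 month:
P = P(Active→Active)·P(Active→Casual) + P(Active→Casual)·P(Casual→Casual) + P(Active→Reactivated)·P(Reactivated→Casual)
  = 0.36×0.24 + 0.24×0.36 + 0.4×0.3
  = 0.0864 + 0.0864 + 0.1200 = 0.2928

0.2928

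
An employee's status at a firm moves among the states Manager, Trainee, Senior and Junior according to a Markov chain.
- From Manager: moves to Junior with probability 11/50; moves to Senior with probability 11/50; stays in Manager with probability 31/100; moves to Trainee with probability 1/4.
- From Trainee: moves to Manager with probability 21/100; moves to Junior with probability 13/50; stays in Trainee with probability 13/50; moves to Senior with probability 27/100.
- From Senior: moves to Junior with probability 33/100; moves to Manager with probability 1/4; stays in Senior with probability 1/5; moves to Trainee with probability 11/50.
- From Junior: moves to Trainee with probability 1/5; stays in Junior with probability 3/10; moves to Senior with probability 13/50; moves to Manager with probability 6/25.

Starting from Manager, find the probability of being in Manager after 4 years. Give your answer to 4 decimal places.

Propagate the distribution vector 4 years from Manager.
After 0 years: (1.0000, 0.0000, 0.0000, 0.0000)
After 1 year: (0.3100, 0.2500, 0.2200, 0.2200)
After 2 years: (0.2564, 0.2349, 0.2369, 0.2718)
After 3 years: (0.2533, 0.2317, 0.2379, 0.2772)
After 4 years: (0.2532, 0.2313, 0.2379, 0.2776)
P(in Manager after 4 years) = 0.2532

0.2532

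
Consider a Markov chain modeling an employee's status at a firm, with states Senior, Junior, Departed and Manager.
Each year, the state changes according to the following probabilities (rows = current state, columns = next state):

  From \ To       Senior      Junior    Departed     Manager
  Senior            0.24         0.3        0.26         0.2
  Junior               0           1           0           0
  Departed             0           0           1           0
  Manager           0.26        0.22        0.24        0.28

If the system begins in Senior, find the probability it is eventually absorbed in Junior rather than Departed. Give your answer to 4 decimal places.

Let h(s) be the probability of absorption at Junior starting from transient state s. Then h(Junior) = 1 and h(Departed) = 0. By first-step analysis:
h(Senior) = 0.24·h(Senior) + 0.3·1 + 0.26·0 + 0.2·h(Manager)
h(Manager) = 0.26·h(Senior) + 0.22·1 + 0.24·0 + 0.28·h(Manager)
Solving: h(Senior) = 0.5250, h(Manager) = 0.4952.
Starting from Senior, the probability is 0.5250.

0.5250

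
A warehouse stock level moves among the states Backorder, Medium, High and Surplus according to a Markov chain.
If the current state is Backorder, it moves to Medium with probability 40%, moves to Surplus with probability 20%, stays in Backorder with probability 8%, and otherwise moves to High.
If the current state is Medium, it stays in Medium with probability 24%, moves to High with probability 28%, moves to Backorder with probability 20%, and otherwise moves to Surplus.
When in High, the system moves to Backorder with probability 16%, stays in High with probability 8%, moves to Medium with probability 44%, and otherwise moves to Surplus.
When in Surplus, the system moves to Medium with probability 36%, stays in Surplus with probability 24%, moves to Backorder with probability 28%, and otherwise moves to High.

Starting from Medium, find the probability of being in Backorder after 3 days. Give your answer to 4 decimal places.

0.1912

Propagate the distribution vector 3 days from Medium.
After 0 days: (0.0000, 1.0000, 0.0000, 0.0000)
After 1 day: (0.2000, 0.2400, 0.2800, 0.2800)
After 2 days: (0.1872, 0.3616, 0.1872, 0.2640)
After 3 days: (0.1912, 0.3391, 0.2078, 0.2620)
P(in Backorder after 3 days) = 0.1912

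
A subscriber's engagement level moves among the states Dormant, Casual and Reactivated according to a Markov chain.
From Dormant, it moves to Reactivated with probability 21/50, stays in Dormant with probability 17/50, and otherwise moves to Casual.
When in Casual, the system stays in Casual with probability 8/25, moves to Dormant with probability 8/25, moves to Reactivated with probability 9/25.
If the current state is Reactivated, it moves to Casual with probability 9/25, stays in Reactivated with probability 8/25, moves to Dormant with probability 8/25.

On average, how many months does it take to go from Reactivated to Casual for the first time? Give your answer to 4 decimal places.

Let t(s) be the expected number of months to first reach Casual from state s, with t(Casual) = 0. Conditioning on the first month:
t(Dormant) = 1 + 0.34·t(Dormant) + 0.42·t(Reactivated)
t(Reactivated) = 1 + 0.32·t(Dormant) + 0.32·t(Reactivated)
Solving: t(Dormant) = 3.4987, t(Reactivated) = 3.1170.
Expected months from Reactivated to Casual: 3.1170.

3.1170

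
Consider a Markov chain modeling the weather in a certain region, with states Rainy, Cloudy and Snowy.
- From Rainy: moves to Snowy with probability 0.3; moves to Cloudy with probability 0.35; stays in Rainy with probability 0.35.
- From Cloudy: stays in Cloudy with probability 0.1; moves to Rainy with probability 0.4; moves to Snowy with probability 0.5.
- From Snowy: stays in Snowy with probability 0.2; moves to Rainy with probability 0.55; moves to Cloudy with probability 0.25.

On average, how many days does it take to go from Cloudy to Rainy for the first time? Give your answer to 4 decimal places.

2.1849

Let t(s) be the expected number of days to first reach Rainy from state s, with t(Rainy) = 0. Conditioning on the first day:
t(Cloudy) = 1 + 0.1·t(Cloudy) + 0.5·t(Snowy)
t(Snowy) = 1 + 0.25·t(Cloudy) + 0.2·t(Snowy)
Solving: t(Cloudy) = 2.1849, t(Snowy) = 1.9328.
Expected days from Cloudy to Rainy: 2.1849.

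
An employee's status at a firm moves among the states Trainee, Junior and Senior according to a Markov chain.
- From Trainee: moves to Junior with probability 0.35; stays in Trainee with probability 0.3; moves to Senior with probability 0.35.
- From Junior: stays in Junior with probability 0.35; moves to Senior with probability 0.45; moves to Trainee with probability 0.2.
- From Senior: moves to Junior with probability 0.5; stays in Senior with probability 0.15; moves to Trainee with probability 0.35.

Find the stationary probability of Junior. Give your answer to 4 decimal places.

Let the stationary distribution be π with π = πP and π_1 + π_2 + π_3 = 1.
π_1 = 0.3·π_1 + 0.2·π_2 + 0.35·π_3
π_2 = 0.35·π_1 + 0.35·π_2 + 0.5·π_3
Solving with the normalization constraint gives π = (0.2764, 0.3987, 0.3249).
So the stationary probability of Junior is 0.3987.

0.3987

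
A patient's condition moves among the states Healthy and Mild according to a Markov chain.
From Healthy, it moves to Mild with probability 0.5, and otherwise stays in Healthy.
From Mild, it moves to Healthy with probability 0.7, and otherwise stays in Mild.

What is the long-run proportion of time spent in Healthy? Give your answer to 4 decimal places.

Let the stationary distribution be π with π = πP and π_1 + π_2 = 1.
π_1 = 0.5·π_1 + 0.7·π_2
Solving with the normalization constraint gives π = (0.5833, 0.4167).
So the stationary probability of Healthy is 0.5833.

0.5833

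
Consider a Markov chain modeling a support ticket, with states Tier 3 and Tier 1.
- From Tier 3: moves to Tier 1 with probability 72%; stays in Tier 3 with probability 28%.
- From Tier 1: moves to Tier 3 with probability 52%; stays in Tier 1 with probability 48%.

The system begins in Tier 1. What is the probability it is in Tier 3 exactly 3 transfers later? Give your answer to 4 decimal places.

0.4252

Propagate the distribution vector 3 transfers from Tier 1.
After 0 transfers: (0.0000, 1.0000)
After 1 transfer: (0.5200, 0.4800)
After 2 transfers: (0.3952, 0.6048)
After 3 transfers: (0.4252, 0.5748)
P(in Tier 3 after 3 transfers) = 0.4252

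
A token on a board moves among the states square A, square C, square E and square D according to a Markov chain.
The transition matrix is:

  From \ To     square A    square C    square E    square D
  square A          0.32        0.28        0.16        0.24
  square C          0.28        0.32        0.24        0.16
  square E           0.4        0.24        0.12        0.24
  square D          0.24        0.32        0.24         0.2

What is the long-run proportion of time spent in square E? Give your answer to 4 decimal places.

Let the stationary distribution be π with π = πP and π_1 + π_2 + π_3 + π_4 = 1.
π_1 = 0.32·π_1 + 0.28·π_2 + 0.4·π_3 + 0.24·π_4
π_2 = 0.28·π_1 + 0.32·π_2 + 0.24·π_3 + 0.32·π_4
π_3 = 0.16·π_1 + 0.24·π_2 + 0.12·π_3 + 0.24·π_4
Solving with the normalization constraint gives π = (0.3070, 0.2923, 0.1924, 0.2083).
So the stationary probability of square E is 0.1924.

0.1924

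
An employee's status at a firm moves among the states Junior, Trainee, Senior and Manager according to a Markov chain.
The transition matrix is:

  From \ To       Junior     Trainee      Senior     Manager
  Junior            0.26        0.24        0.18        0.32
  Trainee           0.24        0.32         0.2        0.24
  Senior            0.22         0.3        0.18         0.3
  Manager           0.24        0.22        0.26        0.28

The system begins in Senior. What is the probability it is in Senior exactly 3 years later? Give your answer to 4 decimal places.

0.2078

Propagate the distribution vector 3 years from Senior.
After 0 years: (0.0000, 0.0000, 1.0000, 0.0000)
After 1 year: (0.2200, 0.3000, 0.1800, 0.3000)
After 2 years: (0.2408, 0.2688, 0.2100, 0.2804)
After 3 years: (0.2406, 0.2685, 0.2078, 0.2831)
P(in Senior after 3 years) = 0.2078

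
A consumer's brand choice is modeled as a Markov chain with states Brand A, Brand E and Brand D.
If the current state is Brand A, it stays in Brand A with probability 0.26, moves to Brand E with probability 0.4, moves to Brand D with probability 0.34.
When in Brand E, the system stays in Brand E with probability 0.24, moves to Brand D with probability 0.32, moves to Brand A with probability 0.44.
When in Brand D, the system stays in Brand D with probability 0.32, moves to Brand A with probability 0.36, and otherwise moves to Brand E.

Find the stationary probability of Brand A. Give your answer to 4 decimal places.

0.3507

Let the stationary distribution be π with π = πP and π_1 + π_2 + π_3 = 1.
π_1 = 0.26·π_1 + 0.44·π_2 + 0.36·π_3
π_2 = 0.4·π_1 + 0.24·π_2 + 0.32·π_3
Solving with the normalization constraint gives π = (0.3507, 0.3223, 0.3270).
So the stationary probability of Brand A is 0.3507.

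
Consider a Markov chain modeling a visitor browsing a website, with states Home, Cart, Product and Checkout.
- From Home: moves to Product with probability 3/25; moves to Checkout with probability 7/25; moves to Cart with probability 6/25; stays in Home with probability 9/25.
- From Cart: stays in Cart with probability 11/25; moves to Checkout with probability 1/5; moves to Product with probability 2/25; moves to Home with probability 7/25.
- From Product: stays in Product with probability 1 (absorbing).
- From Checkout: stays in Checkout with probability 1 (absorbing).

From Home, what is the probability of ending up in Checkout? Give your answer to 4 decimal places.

Let h(s) be the probability of absorption at Checkout starting from transient state s. Then h(Checkout) = 1 and h(Product) = 0. By first-step analysis:
h(Home) = 0.36·h(Home) + 0.24·h(Cart) + 0.12·0 + 0.28·1
h(Cart) = 0.28·h(Home) + 0.44·h(Cart) + 0.08·0 + 0.2·1
Solving: h(Home) = 0.7033, h(Cart) = 0.7088.
Starting from Home, the probability is 0.7033.

0.7033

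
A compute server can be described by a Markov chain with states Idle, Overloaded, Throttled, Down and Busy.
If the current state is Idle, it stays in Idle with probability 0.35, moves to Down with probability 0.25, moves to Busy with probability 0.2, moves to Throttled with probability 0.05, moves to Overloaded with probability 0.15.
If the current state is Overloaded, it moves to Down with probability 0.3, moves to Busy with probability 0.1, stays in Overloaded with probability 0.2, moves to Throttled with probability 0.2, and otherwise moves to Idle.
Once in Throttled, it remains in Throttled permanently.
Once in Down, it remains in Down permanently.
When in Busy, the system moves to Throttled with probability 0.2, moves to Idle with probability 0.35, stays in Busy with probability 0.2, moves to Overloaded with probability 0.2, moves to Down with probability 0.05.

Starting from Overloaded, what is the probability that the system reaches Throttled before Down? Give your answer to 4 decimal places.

0.3898

Let h(s) be the probability of absorption at Throttled starting from transient state s. Then h(Throttled) = 1 and h(Down) = 0. By first-step analysis:
h(Idle) = 0.35·h(Idle) + 0.15·h(Overloaded) + 0.05·1 + 0.25·0 + 0.2·h(Busy)
h(Overloaded) = 0.2·h(Idle) + 0.2·h(Overloaded) + 0.2·1 + 0.3·0 + 0.1·h(Busy)
h(Busy) = 0.35·h(Idle) + 0.2·h(Overloaded) + 0.2·1 + 0.05·0 + 0.2·h(Busy)
Solving: h(Idle) = 0.3164, h(Overloaded) = 0.3898, h(Busy) = 0.4859.
Starting from Overloaded, the probability is 0.3898.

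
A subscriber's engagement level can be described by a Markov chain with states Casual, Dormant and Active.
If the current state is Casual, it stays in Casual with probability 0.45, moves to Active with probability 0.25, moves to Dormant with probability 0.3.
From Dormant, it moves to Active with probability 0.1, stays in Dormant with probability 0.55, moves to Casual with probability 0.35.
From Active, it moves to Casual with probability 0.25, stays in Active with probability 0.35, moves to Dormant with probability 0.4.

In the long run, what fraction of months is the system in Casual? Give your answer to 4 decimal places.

0.3659

Let the stationary distribution be π with π = πP and π_1 + π_2 + π_3 = 1.
π_1 = 0.45·π_1 + 0.35·π_2 + 0.25·π_3
π_2 = 0.3·π_1 + 0.55·π_2 + 0.4·π_3
Solving with the normalization constraint gives π = (0.3659, 0.4275, 0.2065).
So the stationary probability of Casual is 0.3659.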